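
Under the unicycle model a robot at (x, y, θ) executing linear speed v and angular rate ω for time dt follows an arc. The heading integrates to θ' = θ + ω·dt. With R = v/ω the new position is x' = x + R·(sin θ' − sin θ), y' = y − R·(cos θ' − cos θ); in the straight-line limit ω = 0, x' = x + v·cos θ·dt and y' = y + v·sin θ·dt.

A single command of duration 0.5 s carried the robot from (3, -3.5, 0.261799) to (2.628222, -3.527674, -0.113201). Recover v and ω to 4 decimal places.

Δθ = -0.113201 − 0.261799 = -0.375000
ω = Δθ/dt = -0.375000/0.5 = -0.7500
R = Δx/(sin θ' − sin θ) = 1.0000
v = R·ω = 1.0000·-0.7500 = -0.7500

v = -0.7500, ω = -0.7500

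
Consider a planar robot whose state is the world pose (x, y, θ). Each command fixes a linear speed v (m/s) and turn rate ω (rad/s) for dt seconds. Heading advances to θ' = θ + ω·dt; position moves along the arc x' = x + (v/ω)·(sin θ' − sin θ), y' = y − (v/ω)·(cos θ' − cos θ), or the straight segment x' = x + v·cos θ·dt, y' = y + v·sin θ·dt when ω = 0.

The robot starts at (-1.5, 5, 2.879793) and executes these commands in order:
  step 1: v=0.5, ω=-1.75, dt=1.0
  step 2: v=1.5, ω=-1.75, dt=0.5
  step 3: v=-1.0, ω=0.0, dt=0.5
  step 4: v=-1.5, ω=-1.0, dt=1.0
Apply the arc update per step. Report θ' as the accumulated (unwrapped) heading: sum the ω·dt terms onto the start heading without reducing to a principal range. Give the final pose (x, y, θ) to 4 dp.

(-3.0044, 6.0847, -0.7452)

step 1: θ'=1.1298 (R=-0.2857) → pose (-1.6844, 5.3979, 1.1298)
step 2: θ'=0.2548 (R=-0.8571) → pose (-1.1253, 5.8615, 0.2548)
step 3: θ'=0.2548 (straight) → pose (-1.6092, 5.7355, 0.2548)
step 4: θ'=-0.7452 (R=1.5000) → pose (-3.0044, 6.0847, -0.7452)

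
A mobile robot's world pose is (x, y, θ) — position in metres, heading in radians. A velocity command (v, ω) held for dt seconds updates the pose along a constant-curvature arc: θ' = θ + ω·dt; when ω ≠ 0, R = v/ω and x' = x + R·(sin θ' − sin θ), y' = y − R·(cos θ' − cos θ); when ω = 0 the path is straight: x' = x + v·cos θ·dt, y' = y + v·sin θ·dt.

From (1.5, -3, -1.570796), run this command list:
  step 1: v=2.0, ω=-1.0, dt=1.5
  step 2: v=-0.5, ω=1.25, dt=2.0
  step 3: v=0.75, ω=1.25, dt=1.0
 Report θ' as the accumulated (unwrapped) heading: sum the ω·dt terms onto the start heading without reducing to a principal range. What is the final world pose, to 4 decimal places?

(0.5304, -4.2214, 0.6792)

step 1: θ'=-3.0708 (R=-2.0000) → pose (-0.3585, -4.9950, -3.0708)
step 2: θ'=-0.5708 (R=-0.4000) → pose (-0.1707, -4.2594, -0.5708)
step 3: θ'=0.6792 (R=0.6000) → pose (0.5304, -4.2214, 0.6792)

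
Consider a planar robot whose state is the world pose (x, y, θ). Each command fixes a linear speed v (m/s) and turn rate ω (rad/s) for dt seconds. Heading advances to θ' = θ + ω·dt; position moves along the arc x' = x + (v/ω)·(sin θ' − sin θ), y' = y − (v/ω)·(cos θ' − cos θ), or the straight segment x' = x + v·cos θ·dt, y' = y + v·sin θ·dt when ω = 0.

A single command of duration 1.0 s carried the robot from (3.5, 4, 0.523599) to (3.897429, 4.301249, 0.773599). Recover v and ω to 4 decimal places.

Δθ = 0.773599 − 0.523599 = 0.250000
ω = Δθ/dt = 0.250000/1.0 = 0.2500
R = Δx/(sin θ' − sin θ) = 2.0000
v = R·ω = 2.0000·0.2500 = 0.5000

v = 0.5000, ω = 0.2500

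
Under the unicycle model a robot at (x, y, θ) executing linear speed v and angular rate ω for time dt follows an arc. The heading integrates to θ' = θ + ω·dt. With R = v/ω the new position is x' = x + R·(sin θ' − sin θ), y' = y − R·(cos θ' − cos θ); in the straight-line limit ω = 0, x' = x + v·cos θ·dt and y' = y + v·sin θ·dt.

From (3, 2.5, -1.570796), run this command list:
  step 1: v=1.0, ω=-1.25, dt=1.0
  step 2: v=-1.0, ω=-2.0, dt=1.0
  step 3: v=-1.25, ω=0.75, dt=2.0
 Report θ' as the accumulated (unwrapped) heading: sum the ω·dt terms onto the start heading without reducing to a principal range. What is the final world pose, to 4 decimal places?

(4.4668, -0.6081, -3.3208)

step 1: θ'=-2.8208 (R=-0.8000) → pose (2.4523, 1.7408, -2.8208)
step 2: θ'=-4.8208 (R=0.5000) → pose (3.1070, 1.2122, -4.8208)
step 3: θ'=-3.3208 (R=-1.6667) → pose (4.4668, -0.6081, -3.3208)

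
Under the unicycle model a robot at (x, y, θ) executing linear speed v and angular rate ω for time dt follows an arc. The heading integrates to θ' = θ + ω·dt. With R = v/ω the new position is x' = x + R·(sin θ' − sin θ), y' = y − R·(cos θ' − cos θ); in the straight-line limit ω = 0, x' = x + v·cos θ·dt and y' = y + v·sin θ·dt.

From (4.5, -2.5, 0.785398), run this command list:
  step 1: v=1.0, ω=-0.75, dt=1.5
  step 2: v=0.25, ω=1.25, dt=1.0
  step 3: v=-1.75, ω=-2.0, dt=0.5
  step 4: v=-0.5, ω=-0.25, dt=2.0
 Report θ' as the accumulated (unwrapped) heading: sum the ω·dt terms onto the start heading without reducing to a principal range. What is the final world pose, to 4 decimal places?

(4.4091, -2.1248, -0.5896)

step 1: θ'=-0.3396 (R=-1.3333) → pose (5.8870, -2.1856, -0.3396)
step 2: θ'=0.9104 (R=0.2000) → pose (6.1115, -2.1197, 0.9104)
step 3: θ'=-0.0896 (R=0.8750) → pose (5.3422, -2.4545, -0.0896)
step 4: θ'=-0.5896 (R=2.0000) → pose (4.4091, -2.1248, -0.5896)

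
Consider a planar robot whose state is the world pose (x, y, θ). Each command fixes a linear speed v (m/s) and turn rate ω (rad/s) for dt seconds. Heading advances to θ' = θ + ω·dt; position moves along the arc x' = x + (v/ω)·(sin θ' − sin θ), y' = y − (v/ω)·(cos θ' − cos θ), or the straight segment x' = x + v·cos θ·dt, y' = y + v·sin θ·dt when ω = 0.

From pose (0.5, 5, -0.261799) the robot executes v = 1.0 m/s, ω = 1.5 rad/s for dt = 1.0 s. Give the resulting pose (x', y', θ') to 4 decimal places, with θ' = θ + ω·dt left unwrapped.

(1.3027, 5.4263, 1.2382)

θ' = -0.2618 + 1.5·1.0 = 1.2382
R = v/ω = 1.0/1.5 = 0.6667
x' = 0.5 + 0.6667·(sin 1.2382 − sin -0.2618) = 1.3027
y' = 5 − 0.6667·(cos 1.2382 − cos -0.2618) = 5.4263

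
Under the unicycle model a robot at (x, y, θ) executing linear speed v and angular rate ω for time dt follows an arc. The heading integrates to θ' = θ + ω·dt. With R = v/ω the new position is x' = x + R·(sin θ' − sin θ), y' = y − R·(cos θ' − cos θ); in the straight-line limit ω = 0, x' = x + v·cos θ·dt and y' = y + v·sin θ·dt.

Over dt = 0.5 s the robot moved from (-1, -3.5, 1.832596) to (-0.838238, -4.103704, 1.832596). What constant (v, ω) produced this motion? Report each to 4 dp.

v = -1.2500, ω = 0.0000

Δθ = 1.832596 − 1.832596 = 0.000000
ω = Δθ/dt = 0.000000/0.5 = 0.0000
ω = 0 → v = (Δx·cos θ + Δy·sin θ)/dt = -1.2500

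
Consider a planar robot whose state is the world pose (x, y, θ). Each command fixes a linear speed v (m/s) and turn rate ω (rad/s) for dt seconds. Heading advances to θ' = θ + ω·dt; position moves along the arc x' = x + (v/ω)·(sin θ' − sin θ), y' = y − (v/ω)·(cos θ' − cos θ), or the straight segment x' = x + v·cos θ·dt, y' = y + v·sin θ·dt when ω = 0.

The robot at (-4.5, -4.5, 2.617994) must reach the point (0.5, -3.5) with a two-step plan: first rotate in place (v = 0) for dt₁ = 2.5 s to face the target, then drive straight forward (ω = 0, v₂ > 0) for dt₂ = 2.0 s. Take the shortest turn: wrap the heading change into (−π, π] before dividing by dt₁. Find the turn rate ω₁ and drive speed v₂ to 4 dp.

ω₁ = -0.9682, v₂ = 2.5495

heading to target = atan2(-3.5−-4.5, 0.5−-4.5) = 0.1974
Δθ = wrap(0.1974 − 2.6180) = -2.4206; ω₁ = Δθ/dt₁ = -0.9682
distance = √((0.5−-4.5)² + (-3.5−-4.5)²) = 5.0990; v₂ = distance/dt₂ = 2.5495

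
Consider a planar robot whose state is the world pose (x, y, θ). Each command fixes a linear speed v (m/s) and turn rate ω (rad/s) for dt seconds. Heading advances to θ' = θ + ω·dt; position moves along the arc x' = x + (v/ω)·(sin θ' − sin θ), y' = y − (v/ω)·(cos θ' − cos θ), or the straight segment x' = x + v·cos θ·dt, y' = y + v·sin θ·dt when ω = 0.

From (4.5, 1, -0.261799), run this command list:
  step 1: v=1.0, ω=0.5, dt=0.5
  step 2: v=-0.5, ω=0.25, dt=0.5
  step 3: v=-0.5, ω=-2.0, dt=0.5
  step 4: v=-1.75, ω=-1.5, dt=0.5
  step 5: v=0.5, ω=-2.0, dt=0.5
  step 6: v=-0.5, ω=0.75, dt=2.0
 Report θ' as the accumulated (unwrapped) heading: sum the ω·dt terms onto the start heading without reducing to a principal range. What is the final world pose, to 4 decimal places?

(4.4165, 2.4854, -1.1368)

step 1: θ'=-0.0118 (R=2.0000) → pose (4.9940, 0.9320, -0.0118)
step 2: θ'=0.1132 (R=-2.0000) → pose (4.7445, 0.9193, 0.1132)
step 3: θ'=-0.8868 (R=0.2500) → pose (4.5225, 1.0098, -0.8868)
step 4: θ'=-1.6368 (R=1.1667) → pose (4.2626, 1.8239, -1.6368)
step 5: θ'=-2.6368 (R=-0.2500) → pose (4.1341, 1.6216, -2.6368)
step 6: θ'=-1.1368 (R=-0.6667) → pose (4.4165, 2.4854, -1.1368)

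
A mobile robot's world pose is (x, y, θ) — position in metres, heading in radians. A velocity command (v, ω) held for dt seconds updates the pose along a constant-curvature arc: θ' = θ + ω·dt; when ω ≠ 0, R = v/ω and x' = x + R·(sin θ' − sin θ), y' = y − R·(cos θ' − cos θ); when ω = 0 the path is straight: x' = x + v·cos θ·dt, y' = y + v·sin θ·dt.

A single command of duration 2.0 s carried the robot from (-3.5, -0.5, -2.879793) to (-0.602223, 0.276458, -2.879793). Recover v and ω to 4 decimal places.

Δθ = -2.879793 − -2.879793 = 0.000000
ω = Δθ/dt = 0.000000/2.0 = 0.0000
ω = 0 → v = (Δx·cos θ + Δy·sin θ)/dt = -1.5000

v = -1.5000, ω = 0.0000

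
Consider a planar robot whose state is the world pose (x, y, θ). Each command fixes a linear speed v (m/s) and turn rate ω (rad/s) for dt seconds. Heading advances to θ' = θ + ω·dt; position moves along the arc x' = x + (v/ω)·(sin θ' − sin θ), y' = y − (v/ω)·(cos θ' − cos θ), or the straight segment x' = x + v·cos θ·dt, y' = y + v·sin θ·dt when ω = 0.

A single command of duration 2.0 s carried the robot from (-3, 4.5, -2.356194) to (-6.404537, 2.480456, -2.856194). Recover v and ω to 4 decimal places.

Δθ = -2.856194 − -2.356194 = -0.500000
ω = Δθ/dt = -0.500000/2.0 = -0.2500
R = Δx/(sin θ' − sin θ) = -8.0000
v = R·ω = -8.0000·-0.2500 = 2.0000

v = 2.0000, ω = -0.2500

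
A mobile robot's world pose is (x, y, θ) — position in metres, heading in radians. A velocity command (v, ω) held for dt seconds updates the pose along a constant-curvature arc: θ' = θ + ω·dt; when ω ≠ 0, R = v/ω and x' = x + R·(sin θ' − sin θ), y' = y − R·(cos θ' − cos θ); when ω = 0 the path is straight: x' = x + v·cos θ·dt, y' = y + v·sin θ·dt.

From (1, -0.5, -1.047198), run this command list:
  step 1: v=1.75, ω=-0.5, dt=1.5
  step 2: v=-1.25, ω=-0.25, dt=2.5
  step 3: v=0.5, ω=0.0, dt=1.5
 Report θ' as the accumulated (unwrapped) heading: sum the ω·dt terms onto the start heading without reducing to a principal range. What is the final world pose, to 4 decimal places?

step 1: θ'=-1.7972 (R=-3.5000) → pose (1.3796, -3.0357, -1.7972)
step 2: θ'=-2.4222 (R=5.0000) → pose (2.9573, -0.3970, -2.4222)
step 3: θ'=-2.4222 (straight) → pose (2.3932, -0.8912, -2.4222)

(2.3932, -0.8912, -2.4222)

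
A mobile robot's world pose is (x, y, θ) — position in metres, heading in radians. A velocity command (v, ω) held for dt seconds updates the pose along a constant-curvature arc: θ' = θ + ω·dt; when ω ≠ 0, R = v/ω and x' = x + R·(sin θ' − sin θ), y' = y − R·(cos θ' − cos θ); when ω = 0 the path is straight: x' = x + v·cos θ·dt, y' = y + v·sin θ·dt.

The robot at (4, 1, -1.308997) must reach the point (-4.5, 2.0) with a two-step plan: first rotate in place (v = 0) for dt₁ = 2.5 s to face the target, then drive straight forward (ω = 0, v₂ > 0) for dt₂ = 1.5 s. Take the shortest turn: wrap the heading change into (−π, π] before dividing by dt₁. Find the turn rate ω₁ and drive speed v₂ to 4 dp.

ω₁ = -0.7799, v₂ = 5.7057

heading to target = atan2(2−1, -4.5−4) = 3.0245
Δθ = wrap(3.0245 − -1.3090) = -1.9497; ω₁ = Δθ/dt₁ = -0.7799
distance = √((-4.5−4)² + (2−1)²) = 8.5586; v₂ = distance/dt₂ = 5.7057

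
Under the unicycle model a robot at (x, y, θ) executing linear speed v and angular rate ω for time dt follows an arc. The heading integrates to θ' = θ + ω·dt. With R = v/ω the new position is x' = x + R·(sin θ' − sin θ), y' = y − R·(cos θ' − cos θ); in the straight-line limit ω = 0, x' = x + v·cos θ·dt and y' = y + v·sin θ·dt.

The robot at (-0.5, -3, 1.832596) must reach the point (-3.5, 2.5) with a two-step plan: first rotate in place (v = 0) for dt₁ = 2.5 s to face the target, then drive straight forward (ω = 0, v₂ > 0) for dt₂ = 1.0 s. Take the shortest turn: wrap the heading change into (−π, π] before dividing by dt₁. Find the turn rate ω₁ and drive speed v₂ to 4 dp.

ω₁ = 0.0950, v₂ = 6.2650

heading to target = atan2(2.5−-3, -3.5−-0.5) = 2.0701
Δθ = wrap(2.0701 − 1.8326) = 0.2375; ω₁ = Δθ/dt₁ = 0.0950
distance = √((-3.5−-0.5)² + (2.5−-3)²) = 6.2650; v₂ = distance/dt₂ = 6.2650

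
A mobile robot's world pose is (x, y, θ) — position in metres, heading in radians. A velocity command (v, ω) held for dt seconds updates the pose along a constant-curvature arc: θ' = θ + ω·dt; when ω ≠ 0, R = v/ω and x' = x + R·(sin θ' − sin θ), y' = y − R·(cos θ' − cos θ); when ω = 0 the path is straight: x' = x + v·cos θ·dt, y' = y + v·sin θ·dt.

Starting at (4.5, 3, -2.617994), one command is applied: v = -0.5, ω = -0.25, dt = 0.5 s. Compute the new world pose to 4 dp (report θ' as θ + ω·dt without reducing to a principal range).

(4.7237, 3.1112, -2.7430)

θ' = -2.6180 + -0.25·0.5 = -2.7430
R = v/ω = -0.5/-0.25 = 2.0000
x' = 4.5 + 2.0000·(sin -2.7430 − sin -2.6180) = 4.7237
y' = 3 − 2.0000·(cos -2.7430 − cos -2.6180) = 3.1112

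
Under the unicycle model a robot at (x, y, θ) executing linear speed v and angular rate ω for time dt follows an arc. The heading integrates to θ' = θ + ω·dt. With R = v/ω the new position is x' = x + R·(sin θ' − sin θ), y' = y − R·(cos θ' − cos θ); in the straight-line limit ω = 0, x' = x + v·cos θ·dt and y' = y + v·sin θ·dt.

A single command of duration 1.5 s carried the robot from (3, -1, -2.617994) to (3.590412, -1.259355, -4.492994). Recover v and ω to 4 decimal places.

Δθ = -4.492994 − -2.617994 = -1.875000
ω = Δθ/dt = -1.875000/1.5 = -1.2500
R = Δx/(sin θ' − sin θ) = 0.4000
v = R·ω = 0.4000·-1.2500 = -0.5000

v = -0.5000, ω = -1.2500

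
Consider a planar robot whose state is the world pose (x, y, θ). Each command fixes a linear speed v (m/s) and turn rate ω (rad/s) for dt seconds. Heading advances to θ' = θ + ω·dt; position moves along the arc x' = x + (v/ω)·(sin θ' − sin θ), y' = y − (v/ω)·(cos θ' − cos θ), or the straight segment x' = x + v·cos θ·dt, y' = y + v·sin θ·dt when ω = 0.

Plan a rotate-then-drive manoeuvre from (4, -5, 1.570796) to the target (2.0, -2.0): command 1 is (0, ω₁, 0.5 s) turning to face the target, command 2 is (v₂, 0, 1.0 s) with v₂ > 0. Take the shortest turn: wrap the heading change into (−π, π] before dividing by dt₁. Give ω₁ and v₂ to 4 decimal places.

ω₁ = 1.1760, v₂ = 3.6056

heading to target = atan2(-2−-5, 2−4) = 2.1588
Δθ = wrap(2.1588 − 1.5708) = 0.5880; ω₁ = Δθ/dt₁ = 1.1760
distance = √((2−4)² + (-2−-5)²) = 3.6056; v₂ = distance/dt₂ = 3.6056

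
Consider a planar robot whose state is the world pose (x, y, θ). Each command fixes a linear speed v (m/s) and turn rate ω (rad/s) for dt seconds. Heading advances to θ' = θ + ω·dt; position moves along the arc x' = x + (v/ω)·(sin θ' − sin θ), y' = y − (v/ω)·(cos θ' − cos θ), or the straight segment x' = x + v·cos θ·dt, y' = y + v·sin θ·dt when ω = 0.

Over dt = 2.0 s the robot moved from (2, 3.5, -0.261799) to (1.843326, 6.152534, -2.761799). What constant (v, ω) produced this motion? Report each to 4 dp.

Δθ = -2.761799 − -0.261799 = -2.500000
ω = Δθ/dt = -2.500000/2.0 = -1.2500
R = −Δy/(cos θ' − cos θ) = 1.4000
v = R·ω = 1.4000·-1.2500 = -1.7500

v = -1.7500, ω = -1.2500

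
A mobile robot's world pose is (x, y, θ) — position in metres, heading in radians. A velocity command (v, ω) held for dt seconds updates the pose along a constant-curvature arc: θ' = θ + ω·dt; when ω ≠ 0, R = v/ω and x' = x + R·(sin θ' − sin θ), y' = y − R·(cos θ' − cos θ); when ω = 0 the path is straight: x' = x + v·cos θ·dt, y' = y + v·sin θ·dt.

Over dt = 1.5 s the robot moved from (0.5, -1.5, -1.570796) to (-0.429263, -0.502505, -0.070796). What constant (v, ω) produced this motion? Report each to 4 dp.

v = -1.0000, ω = 1.0000

Δθ = -0.070796 − -1.570796 = 1.500000
ω = Δθ/dt = 1.500000/1.5 = 1.0000
R = −Δy/(cos θ' − cos θ) = -1.0000
v = R·ω = -1.0000·1.0000 = -1.0000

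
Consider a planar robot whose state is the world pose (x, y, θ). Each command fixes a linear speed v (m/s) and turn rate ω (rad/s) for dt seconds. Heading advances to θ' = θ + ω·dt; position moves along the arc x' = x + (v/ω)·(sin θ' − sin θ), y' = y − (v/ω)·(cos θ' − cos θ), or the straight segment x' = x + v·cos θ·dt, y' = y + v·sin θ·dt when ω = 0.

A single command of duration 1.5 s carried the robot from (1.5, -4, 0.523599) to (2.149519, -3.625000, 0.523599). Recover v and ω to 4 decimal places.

Δθ = 0.523599 − 0.523599 = 0.000000
ω = Δθ/dt = 0.000000/1.5 = 0.0000
ω = 0 → v = (Δx·cos θ + Δy·sin θ)/dt = 0.5000

v = 0.5000, ω = 0.0000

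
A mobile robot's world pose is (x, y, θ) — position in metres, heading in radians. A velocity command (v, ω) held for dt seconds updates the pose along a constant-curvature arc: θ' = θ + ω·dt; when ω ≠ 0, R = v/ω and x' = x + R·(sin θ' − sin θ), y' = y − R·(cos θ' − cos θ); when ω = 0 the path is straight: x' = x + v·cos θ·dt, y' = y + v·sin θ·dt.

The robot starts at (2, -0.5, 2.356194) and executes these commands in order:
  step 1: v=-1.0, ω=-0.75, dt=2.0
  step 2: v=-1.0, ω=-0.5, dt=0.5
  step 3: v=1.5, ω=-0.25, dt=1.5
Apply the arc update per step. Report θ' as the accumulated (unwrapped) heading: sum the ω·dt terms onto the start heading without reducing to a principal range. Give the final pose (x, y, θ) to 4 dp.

(3.7367, -1.7401, 0.2312)

step 1: θ'=0.8562 (R=1.3333) → pose (2.0643, -2.3166, 0.8562)
step 2: θ'=0.6062 (R=2.0000) → pose (1.6931, -2.6496, 0.6062)
step 3: θ'=0.2312 (R=-6.0000) → pose (3.7367, -1.7401, 0.2312)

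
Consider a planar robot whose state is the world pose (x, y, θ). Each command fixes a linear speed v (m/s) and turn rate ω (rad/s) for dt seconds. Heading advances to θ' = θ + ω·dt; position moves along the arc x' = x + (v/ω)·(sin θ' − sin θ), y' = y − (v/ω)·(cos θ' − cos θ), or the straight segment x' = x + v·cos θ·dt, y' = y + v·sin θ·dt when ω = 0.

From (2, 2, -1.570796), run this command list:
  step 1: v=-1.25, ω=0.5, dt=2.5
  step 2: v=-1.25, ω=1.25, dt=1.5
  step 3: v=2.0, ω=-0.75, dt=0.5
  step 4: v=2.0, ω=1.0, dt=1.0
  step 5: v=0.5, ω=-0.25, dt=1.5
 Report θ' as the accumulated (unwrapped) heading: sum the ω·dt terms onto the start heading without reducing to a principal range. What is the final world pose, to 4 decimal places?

step 1: θ'=-0.3208 (R=-2.5000) → pose (0.2883, 4.3725, -0.3208)
step 2: θ'=1.5542 (R=-1.0000) → pose (-1.0269, 3.4401, 1.5542)
step 3: θ'=1.1792 (R=-2.6667) → pose (-0.8254, 4.4136, 1.1792)
step 4: θ'=2.1792 (R=2.0000) → pose (-1.0329, 6.3200, 2.1792)
step 5: θ'=1.8042 (R=-2.0000) → pose (-1.3375, 7.0006, 1.8042)

(-1.3375, 7.0006, 1.8042)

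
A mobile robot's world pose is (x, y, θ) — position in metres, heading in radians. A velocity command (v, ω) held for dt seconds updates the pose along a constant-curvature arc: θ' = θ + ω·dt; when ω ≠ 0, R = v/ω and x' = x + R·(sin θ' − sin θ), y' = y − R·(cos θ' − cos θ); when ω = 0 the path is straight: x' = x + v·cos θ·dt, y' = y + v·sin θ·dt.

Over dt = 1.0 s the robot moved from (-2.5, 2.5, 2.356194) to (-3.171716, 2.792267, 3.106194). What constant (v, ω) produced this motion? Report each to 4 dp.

v = 0.7500, ω = 0.7500

Δθ = 3.106194 − 2.356194 = 0.750000
ω = Δθ/dt = 0.750000/1.0 = 0.7500
R = Δx/(sin θ' − sin θ) = 1.0000
v = R·ω = 1.0000·0.7500 = 0.7500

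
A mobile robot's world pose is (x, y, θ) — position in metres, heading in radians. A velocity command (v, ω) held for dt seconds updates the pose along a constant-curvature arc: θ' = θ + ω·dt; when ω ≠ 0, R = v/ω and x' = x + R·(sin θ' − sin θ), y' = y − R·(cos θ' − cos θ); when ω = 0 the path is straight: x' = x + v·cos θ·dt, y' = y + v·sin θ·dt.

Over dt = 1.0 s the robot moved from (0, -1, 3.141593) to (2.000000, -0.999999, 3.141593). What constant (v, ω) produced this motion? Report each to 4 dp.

v = -2.0000, ω = 0.0000

Δθ = 3.141593 − 3.141593 = 0.000000
ω = Δθ/dt = 0.000000/1.0 = 0.0000
ω = 0 → v = (Δx·cos θ + Δy·sin θ)/dt = -2.0000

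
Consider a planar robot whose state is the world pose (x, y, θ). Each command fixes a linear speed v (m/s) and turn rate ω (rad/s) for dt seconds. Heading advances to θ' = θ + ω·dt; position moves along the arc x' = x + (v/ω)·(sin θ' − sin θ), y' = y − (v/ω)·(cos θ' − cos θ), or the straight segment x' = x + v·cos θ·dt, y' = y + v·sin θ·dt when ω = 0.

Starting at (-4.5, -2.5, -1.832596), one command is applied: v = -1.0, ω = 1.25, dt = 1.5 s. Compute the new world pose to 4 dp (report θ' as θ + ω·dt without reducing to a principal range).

θ' = -1.8326 + 1.25·1.5 = 0.0424
R = v/ω = -1.0/1.25 = -0.8000
x' = -4.5 + -0.8000·(sin 0.0424 − sin -1.8326) = -5.3067
y' = -2.5 − -0.8000·(cos 0.0424 − cos -1.8326) = -1.4937

(-5.3067, -1.4937, 0.0424)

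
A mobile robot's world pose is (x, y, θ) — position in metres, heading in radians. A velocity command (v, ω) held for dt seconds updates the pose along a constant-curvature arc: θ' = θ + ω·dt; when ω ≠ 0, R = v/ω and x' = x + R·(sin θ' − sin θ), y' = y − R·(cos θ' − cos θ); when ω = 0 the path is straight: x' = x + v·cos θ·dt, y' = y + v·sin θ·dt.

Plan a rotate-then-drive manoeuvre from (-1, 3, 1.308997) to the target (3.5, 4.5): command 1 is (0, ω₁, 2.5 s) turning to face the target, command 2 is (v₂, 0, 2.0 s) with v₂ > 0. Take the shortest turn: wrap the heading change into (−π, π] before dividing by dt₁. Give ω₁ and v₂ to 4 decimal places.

ω₁ = -0.3949, v₂ = 2.3717

heading to target = atan2(4.5−3, 3.5−-1) = 0.3218
Δθ = wrap(0.3218 − 1.3090) = -0.9872; ω₁ = Δθ/dt₁ = -0.3949
distance = √((3.5−-1)² + (4.5−3)²) = 4.7434; v₂ = distance/dt₂ = 2.3717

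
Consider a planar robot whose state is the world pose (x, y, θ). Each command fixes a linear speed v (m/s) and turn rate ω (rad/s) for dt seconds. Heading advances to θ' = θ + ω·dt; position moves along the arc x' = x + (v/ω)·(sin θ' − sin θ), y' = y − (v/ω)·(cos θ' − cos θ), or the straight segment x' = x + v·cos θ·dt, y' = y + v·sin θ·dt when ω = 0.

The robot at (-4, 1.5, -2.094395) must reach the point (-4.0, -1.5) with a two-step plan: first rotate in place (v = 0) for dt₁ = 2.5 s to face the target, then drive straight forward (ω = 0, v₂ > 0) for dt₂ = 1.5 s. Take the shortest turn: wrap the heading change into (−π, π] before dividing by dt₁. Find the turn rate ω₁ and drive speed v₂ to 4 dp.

heading to target = atan2(-1.5−1.5, -4−-4) = -1.5708
Δθ = wrap(-1.5708 − -2.0944) = 0.5236; ω₁ = Δθ/dt₁ = 0.2094
distance = √((-4−-4)² + (-1.5−1.5)²) = 3.0000; v₂ = distance/dt₂ = 2.0000

ω₁ = 0.2094, v₂ = 2.0000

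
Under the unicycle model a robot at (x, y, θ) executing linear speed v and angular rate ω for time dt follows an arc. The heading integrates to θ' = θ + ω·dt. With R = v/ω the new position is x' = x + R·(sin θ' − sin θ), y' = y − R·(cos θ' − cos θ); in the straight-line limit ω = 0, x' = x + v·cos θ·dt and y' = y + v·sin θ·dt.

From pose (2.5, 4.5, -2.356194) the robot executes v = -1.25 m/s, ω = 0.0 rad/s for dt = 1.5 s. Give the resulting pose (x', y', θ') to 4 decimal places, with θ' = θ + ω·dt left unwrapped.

(3.8258, 5.8258, -2.3562)

θ' = -2.3562 + 0.0·1.5 = -2.3562
ω = 0 → straight: x' = 2.5 + -1.25·cos(-2.3562)·1.5 = 3.8258
y' = 4.5 + -1.25·sin(-2.3562)·1.5 = 5.8258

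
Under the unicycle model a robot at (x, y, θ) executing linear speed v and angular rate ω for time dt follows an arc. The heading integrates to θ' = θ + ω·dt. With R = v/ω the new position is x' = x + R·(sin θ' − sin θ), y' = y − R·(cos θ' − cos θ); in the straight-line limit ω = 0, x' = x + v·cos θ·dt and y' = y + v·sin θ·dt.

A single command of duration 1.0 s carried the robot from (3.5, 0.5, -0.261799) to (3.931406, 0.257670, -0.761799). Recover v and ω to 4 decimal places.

Δθ = -0.761799 − -0.261799 = -0.500000
ω = Δθ/dt = -0.500000/1.0 = -0.5000
R = Δx/(sin θ' − sin θ) = -1.0000
v = R·ω = -1.0000·-0.5000 = 0.5000

v = 0.5000, ω = -0.5000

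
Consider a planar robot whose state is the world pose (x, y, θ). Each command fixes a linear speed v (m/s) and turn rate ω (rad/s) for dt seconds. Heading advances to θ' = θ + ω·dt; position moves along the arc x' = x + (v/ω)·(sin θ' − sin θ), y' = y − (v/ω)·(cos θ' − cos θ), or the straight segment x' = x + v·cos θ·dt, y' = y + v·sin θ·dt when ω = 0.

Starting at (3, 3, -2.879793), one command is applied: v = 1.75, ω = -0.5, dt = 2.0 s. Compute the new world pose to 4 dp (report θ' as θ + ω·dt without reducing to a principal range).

(-0.2612, 3.7919, -3.8798)

θ' = -2.8798 + -0.5·2.0 = -3.8798
R = v/ω = 1.75/-0.5 = -3.5000
x' = 3 + -3.5000·(sin -3.8798 − sin -2.8798) = -0.2612
y' = 3 − -3.5000·(cos -3.8798 − cos -2.8798) = 3.7919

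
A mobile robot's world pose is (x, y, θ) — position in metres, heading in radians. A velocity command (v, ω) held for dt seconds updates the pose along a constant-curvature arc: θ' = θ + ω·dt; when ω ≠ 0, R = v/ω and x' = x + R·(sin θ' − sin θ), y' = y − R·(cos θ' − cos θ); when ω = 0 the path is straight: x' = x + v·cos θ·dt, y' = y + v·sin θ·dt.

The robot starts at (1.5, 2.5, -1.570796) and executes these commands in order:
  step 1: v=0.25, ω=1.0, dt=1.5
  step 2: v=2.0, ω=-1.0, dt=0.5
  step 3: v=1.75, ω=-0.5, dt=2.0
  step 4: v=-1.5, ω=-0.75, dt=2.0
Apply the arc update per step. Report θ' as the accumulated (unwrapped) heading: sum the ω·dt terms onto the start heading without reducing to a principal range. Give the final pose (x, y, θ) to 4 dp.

step 1: θ'=-0.0708 (R=0.2500) → pose (1.7323, 2.2506, -0.0708)
step 2: θ'=-0.5708 (R=-2.0000) → pose (2.6714, 1.9386, -0.5708)
step 3: θ'=-1.5708 (R=-3.5000) → pose (4.2804, -1.0066, -1.5708)
step 4: θ'=-3.0708 (R=2.0000) → pose (6.1389, 0.9884, -3.0708)

(6.1389, 0.9884, -3.0708)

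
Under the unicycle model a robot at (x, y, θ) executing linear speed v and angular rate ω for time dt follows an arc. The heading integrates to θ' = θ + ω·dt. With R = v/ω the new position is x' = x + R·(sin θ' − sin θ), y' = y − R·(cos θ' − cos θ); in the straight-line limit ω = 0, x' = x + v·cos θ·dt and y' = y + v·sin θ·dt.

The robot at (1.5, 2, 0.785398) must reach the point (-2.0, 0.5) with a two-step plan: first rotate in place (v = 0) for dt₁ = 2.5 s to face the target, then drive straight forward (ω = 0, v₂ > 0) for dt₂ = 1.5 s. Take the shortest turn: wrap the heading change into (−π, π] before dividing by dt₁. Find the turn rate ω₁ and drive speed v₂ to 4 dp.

heading to target = atan2(0.5−2, -2−1.5) = -2.7367
Δθ = wrap(-2.7367 − 0.7854) = 2.7611; ω₁ = Δθ/dt₁ = 1.1044
distance = √((-2−1.5)² + (0.5−2)²) = 3.8079; v₂ = distance/dt₂ = 2.5386

ω₁ = 1.1044, v₂ = 2.5386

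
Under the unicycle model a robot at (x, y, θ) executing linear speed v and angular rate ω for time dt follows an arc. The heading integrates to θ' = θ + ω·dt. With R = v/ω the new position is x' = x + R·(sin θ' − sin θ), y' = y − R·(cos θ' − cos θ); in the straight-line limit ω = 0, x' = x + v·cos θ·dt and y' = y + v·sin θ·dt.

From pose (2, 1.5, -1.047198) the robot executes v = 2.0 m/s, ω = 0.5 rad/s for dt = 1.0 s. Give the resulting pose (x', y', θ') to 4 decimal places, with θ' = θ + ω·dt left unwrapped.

(3.3829, 0.0841, -0.5472)

θ' = -1.0472 + 0.5·1.0 = -0.5472
R = v/ω = 2.0/0.5 = 4.0000
x' = 2 + 4.0000·(sin -0.5472 − sin -1.0472) = 3.3829
y' = 1.5 − 4.0000·(cos -0.5472 − cos -1.0472) = 0.0841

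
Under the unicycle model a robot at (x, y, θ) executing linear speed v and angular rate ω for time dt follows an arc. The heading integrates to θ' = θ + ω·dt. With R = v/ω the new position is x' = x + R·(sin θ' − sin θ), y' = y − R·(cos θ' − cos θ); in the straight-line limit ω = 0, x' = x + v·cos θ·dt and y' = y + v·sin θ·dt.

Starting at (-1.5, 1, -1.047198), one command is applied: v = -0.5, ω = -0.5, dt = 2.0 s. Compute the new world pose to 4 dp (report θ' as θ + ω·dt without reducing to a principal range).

(-1.5226, 1.9586, -2.0472)

θ' = -1.0472 + -0.5·2.0 = -2.0472
R = v/ω = -0.5/-0.5 = 1.0000
x' = -1.5 + 1.0000·(sin -2.0472 − sin -1.0472) = -1.5226
y' = 1 − 1.0000·(cos -2.0472 − cos -1.0472) = 1.9586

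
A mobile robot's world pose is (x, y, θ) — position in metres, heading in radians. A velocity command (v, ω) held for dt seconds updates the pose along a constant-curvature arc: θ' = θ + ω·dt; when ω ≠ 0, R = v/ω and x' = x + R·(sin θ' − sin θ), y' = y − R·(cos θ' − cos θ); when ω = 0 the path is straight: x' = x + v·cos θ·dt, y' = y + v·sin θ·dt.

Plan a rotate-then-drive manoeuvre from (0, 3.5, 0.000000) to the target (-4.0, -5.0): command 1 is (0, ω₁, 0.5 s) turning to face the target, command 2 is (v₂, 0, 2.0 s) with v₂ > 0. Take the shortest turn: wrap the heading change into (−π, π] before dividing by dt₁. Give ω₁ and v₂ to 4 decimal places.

heading to target = atan2(-5−3.5, -4−0) = -2.0106
Δθ = wrap(-2.0106 − 0.0000) = -2.0106; ω₁ = Δθ/dt₁ = -4.0213
distance = √((-4−0)² + (-5−3.5)²) = 9.3941; v₂ = distance/dt₂ = 4.6971

ω₁ = -4.0213, v₂ = 4.6971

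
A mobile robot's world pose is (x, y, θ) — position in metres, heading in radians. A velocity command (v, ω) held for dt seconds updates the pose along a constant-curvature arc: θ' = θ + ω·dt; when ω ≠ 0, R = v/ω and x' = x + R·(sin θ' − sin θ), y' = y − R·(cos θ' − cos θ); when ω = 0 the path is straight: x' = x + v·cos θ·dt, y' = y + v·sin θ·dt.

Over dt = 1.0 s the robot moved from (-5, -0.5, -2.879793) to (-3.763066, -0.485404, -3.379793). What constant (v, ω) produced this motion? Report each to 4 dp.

v = -1.2500, ω = -0.5000

Δθ = -3.379793 − -2.879793 = -0.500000
ω = Δθ/dt = -0.500000/1.0 = -0.5000
R = Δx/(sin θ' − sin θ) = 2.5000
v = R·ω = 2.5000·-0.5000 = -1.2500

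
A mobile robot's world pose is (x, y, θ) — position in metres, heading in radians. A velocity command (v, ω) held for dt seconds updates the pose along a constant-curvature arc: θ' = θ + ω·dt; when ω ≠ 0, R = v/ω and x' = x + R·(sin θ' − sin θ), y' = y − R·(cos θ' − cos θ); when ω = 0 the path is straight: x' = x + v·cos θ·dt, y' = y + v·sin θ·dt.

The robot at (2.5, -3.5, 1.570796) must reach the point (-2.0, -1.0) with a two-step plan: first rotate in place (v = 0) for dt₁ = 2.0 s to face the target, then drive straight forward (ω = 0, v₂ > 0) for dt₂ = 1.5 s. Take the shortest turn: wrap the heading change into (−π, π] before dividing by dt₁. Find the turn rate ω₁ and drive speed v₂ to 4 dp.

heading to target = atan2(-1−-3.5, -2−2.5) = 2.6345
Δθ = wrap(2.6345 − 1.5708) = 1.0637; ω₁ = Δθ/dt₁ = 0.5318
distance = √((-2−2.5)² + (-1−-3.5)²) = 5.1478; v₂ = distance/dt₂ = 3.4319

ω₁ = 0.5318, v₂ = 3.4319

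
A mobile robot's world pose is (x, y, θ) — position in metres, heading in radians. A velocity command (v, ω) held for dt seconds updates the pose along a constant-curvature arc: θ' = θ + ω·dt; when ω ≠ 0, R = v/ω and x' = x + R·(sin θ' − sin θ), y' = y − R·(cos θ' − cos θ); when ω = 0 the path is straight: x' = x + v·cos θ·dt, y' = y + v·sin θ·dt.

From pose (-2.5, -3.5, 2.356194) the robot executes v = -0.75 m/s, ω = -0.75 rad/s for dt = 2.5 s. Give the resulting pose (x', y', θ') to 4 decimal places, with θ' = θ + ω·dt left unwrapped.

θ' = 2.3562 + -0.75·2.5 = 0.4812
R = v/ω = -0.75/-0.75 = 1.0000
x' = -2.5 + 1.0000·(sin 0.4812 − sin 2.3562) = -2.7443
y' = -3.5 − 1.0000·(cos 0.4812 − cos 2.3562) = -5.0935

(-2.7443, -5.0935, 0.4812)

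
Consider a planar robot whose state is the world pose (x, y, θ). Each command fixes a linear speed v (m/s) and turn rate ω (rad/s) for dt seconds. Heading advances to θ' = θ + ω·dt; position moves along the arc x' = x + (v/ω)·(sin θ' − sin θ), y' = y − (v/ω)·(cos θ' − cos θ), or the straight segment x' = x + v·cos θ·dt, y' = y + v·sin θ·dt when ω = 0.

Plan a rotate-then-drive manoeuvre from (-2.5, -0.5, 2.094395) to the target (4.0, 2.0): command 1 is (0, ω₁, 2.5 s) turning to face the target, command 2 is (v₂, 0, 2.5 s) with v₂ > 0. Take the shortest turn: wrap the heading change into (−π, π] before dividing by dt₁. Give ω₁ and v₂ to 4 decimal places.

ω₁ = -0.6909, v₂ = 2.7857

heading to target = atan2(2−-0.5, 4−-2.5) = 0.3672
Δθ = wrap(0.3672 − 2.0944) = -1.7272; ω₁ = Δθ/dt₁ = -0.6909
distance = √((4−-2.5)² + (2−-0.5)²) = 6.9642; v₂ = distance/dt₂ = 2.7857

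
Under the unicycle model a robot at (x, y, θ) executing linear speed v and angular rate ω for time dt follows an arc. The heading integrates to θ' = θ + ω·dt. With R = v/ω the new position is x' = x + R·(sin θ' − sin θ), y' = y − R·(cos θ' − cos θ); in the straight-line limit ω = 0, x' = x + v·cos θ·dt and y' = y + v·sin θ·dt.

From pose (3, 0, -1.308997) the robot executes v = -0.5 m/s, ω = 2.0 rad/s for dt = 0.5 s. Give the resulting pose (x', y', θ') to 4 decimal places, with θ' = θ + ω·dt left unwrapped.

θ' = -1.3090 + 2.0·0.5 = -0.3090
R = v/ω = -0.5/2.0 = -0.2500
x' = 3 + -0.2500·(sin -0.3090 − sin -1.3090) = 2.8345
y' = 0 − -0.2500·(cos -0.3090 − cos -1.3090) = 0.1735

(2.8345, 0.1735, -0.3090)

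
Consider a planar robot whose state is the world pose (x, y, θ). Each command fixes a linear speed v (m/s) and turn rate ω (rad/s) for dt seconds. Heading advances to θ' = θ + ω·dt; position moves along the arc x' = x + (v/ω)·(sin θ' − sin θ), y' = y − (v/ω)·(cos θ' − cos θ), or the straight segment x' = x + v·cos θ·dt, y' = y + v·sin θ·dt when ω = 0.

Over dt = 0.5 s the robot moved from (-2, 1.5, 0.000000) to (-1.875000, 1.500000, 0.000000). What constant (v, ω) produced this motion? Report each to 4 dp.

v = 0.2500, ω = 0.0000

Δθ = 0.000000 − 0.000000 = 0.000000
ω = Δθ/dt = 0.000000/0.5 = 0.0000
ω = 0 → v = (Δx·cos θ + Δy·sin θ)/dt = 0.2500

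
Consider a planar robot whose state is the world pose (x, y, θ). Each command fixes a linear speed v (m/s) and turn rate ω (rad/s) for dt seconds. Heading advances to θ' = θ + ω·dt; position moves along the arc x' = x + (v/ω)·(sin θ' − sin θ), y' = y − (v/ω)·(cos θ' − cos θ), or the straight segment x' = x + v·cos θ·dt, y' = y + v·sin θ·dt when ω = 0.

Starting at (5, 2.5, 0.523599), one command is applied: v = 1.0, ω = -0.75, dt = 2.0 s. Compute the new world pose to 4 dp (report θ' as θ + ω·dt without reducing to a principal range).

(6.7713, 2.0920, -0.9764)

θ' = 0.5236 + -0.75·2.0 = -0.9764
R = v/ω = 1.0/-0.75 = -1.3333
x' = 5 + -1.3333·(sin -0.9764 − sin 0.5236) = 6.7713
y' = 2.5 − -1.3333·(cos -0.9764 − cos 0.5236) = 2.0920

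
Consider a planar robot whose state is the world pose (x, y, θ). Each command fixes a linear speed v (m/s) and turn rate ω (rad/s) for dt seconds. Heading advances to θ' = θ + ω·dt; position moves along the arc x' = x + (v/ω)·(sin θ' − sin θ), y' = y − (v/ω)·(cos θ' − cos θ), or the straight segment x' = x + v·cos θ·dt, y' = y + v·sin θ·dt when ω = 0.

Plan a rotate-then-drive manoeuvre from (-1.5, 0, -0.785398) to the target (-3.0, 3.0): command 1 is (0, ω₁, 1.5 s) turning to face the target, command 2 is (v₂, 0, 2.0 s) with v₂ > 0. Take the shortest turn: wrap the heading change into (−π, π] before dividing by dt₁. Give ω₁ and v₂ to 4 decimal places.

ω₁ = 1.8799, v₂ = 1.6771

heading to target = atan2(3−0, -3−-1.5) = 2.0344
Δθ = wrap(2.0344 − -0.7854) = 2.8198; ω₁ = Δθ/dt₁ = 1.8799
distance = √((-3−-1.5)² + (3−0)²) = 3.3541; v₂ = distance/dt₂ = 1.6771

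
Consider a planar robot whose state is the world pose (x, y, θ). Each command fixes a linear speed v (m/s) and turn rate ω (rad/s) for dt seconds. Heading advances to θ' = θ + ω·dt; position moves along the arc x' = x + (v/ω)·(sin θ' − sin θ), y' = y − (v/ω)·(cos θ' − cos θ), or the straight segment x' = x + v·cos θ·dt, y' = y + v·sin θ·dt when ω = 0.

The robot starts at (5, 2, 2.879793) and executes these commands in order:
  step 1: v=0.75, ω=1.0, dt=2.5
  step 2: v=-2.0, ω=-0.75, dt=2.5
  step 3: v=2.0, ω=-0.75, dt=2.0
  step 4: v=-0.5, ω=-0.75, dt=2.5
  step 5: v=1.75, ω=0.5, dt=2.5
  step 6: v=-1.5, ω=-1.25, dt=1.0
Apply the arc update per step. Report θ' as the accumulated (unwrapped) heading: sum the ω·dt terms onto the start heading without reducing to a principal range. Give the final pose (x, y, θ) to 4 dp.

(3.4390, 7.2286, 0.1298)

step 1: θ'=5.3798 (R=0.7500) → pose (4.2168, 0.8113, 5.3798)
step 2: θ'=3.5048 (R=2.6667) → pose (5.3639, 4.9546, 3.5048)
step 3: θ'=2.0048 (R=-2.6667) → pose (1.9971, 6.3260, 2.0048)
step 4: θ'=0.1298 (R=0.6667) → pose (1.4785, 5.3846, 0.1298)
step 5: θ'=1.3798 (R=3.5000) → pose (4.4619, 8.1907, 1.3798)
step 6: θ'=0.1298 (R=1.2000) → pose (3.4390, 7.2286, 0.1298)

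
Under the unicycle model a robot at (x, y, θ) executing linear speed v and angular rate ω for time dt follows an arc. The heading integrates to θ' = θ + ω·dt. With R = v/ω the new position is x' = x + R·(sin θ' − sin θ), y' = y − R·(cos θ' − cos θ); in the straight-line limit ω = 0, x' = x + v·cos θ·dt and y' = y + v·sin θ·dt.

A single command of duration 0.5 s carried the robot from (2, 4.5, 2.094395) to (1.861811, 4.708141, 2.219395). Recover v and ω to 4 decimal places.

v = 0.5000, ω = 0.2500

Δθ = 2.219395 − 2.094395 = 0.125000
ω = Δθ/dt = 0.125000/0.5 = 0.2500
R = −Δy/(cos θ' − cos θ) = 2.0000
v = R·ω = 2.0000·0.2500 = 0.5000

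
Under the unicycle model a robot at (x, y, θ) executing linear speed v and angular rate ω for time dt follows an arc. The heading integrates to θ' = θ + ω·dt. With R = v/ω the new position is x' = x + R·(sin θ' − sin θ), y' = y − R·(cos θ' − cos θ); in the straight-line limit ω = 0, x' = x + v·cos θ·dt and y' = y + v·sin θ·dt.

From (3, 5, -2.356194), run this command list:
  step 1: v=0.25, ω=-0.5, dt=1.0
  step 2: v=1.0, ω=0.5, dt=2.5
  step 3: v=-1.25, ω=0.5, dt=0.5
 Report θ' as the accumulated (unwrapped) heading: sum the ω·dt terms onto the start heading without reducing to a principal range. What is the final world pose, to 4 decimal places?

step 1: θ'=-2.8562 (R=-0.5000) → pose (2.7872, 4.8738, -2.8562)
step 2: θ'=-1.6062 (R=2.0000) → pose (1.3515, 3.0255, -1.6062)
step 3: θ'=-1.3562 (R=-2.5000) → pose (1.2958, 3.6463, -1.3562)

(1.2958, 3.6463, -1.3562)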